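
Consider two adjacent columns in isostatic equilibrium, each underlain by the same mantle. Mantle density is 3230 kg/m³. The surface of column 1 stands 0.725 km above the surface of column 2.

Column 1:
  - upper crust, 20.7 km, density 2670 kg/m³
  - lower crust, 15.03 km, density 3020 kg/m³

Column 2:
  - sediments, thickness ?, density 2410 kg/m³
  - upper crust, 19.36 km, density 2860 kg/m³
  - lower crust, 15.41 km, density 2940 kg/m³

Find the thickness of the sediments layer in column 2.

Take the compensation level at the base of the deeper column (depth z_c below the surface of column 1) and equate Σ ρ_i t_i down to z_c; mantle fills any gap and the z_c terms cancel.
Column 1: 20.7×2670 + 15.03×3020 + (z_c − 35.73)×3230
Column 2: 0.725×0 + x×2410 + 19.36×2860 + 15.41×2940 + (z_c − 0.725 − 34.77 − x)×3230
The z_c×3230 term appears on both sides and cancels. Collect the known terms of each column as K = Σ(ρt)_known − 3230 × (depth of known layers): K_1 = 100659.6 − 3230×35.73 = −14748.3; K_2 = 100675 − 3230×(0.725 + 34.77) = −13973.85.
Balance: K_1 = K_2 − x×(3230 − 2410), so x = (K_2 − K_1)/(3230 − 2410) = 774.45/820 = 0.944 km.

0.944 km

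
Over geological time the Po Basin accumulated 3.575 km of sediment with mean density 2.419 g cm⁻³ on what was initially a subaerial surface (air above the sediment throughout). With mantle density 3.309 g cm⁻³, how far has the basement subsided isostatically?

Subaerial load: s = t ρ_sed / ρ_m = 3.575 km × 2.419/3.309 = 2.61 km.

2.61 km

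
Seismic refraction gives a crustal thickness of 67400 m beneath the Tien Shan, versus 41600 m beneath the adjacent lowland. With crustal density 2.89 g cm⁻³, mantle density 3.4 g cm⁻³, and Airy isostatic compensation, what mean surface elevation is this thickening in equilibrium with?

Excess crust Δ = 67400 m − 41600 m = 25800 m, split between elevation h and root r with h + r = Δ.
Airy balance ρ_c h = (ρ_m − ρ_c) r gives r = h ρ_c/(ρ_m − ρ_c), so h (1 + ρ_c/(ρ_m − ρ_c)) = Δ, i.e. h = Δ (ρ_m − ρ_c)/ρ_m.
h = 25800 m × 0.51/3.4 = 3870 m.

3870 m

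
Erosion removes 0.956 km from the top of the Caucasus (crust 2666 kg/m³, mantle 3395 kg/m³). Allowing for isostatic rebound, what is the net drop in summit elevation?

0.205 km

Rebound u = e ρ_c/ρ_m = 0.956 km × 2666/3395 = 0.7507 km.
Net surface drop = e − u = 0.956 km − 0.7507 km = e (ρ_m − ρ_c)/ρ_m = 0.205 km.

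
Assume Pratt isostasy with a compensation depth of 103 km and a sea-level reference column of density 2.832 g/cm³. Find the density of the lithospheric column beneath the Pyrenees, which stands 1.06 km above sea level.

Pratt balance: ρ_ref D = ρ (D + h).
ρ = ρ_ref D/(D + h) = 2.832 × 103 km/(103 km + 1.06 km) = 2.8 g/cm³.

2.8 g/cm³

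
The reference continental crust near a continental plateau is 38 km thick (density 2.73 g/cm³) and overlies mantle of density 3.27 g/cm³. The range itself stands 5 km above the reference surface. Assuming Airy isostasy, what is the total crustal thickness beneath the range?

Root depth r = h ρ_c / (ρ_m − ρ_c) = 5 km × 2.73 / 0.54 = 25.28 km.
Total thickness = T + h + r = 38 km + 5 km + 25.28 km = 68.3 km.

68.3 km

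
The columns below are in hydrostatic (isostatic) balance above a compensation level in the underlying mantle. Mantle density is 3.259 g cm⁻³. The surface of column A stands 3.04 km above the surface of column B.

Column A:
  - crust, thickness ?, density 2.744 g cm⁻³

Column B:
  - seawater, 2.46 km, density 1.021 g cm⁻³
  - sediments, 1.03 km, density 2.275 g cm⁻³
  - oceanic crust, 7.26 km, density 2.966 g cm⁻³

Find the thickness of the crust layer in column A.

Take the compensation level at the base of the deeper column (depth z_c below the surface of column A) and equate Σ ρ_i t_i down to z_c; mantle fills any gap and the z_c terms cancel.
Column A: x×2.744 + (z_c − 0 − x)×3.259
Column B: 3.04×0 + 2.46×1.021 + 1.03×2.275 + 7.26×2.966 + (z_c − 3.04 − 10.75)×3.259
The z_c×3.259 term appears on both sides and cancels. Collect the known terms of each column as K = Σ(ρt)_known − 3.259 × (depth of known layers): K_A = 0 − 3.259×0 = 0; K_B = 26.38807 − 3.259×(3.04 + 10.75) = −18.55354.
Balance: K_A − x×(3.259 − 2.744) = K_B, so x = (K_A − K_B)/(3.259 − 2.744) = 18.5535/0.515 = 36 km.

36 km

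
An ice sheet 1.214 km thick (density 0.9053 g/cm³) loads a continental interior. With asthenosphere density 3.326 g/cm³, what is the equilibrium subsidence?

By Archimedes' principle applied to the lithosphere: the ice load ρ_ice t is balanced by mantle displaced below, ρ_m s.
s = t ρ_ice / ρ_m = 1.214 km × 0.9053/3.326 = 0.33 km.

0.33 km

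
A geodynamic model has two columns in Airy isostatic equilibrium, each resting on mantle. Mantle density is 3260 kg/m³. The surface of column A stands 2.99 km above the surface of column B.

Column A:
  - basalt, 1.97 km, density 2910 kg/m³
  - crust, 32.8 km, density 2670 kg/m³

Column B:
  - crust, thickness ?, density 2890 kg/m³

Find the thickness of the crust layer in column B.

27.8 km

Take the compensation level at the base of the deeper column (depth z_c below the surface of column A) and equate Σ ρ_i t_i down to z_c; mantle fills any gap and the z_c terms cancel.
Column A: 1.97×2910 + 32.8×2670 + (z_c − 34.77)×3260
Column B: 2.99×0 + x×2890 + (z_c − 2.99 − 0 − x)×3260
The z_c×3260 term appears on both sides and cancels. Collect the known terms of each column as K = Σ(ρt)_known − 3260 × (depth of known layers): K_A = 93308.7 − 3260×34.77 = −20041.5; K_B = 0 − 3260×(2.99 + 0) = −9747.4.
Balance: K_A = K_B − x×(3260 − 2890), so x = (K_B − K_A)/(3260 − 2890) = 10294.1/370 = 27.8 km.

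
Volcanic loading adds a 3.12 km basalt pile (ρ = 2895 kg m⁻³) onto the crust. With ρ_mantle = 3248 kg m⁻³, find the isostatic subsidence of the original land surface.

2.78 km

Subaerial loading: s = t ρ_load / ρ_m.
s = 3.12 km × 2895/3248 = 2.78 km.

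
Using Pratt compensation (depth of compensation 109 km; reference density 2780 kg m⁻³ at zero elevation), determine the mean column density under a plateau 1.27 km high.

Pratt balance: ρ_ref D = ρ (D + h).
ρ = ρ_ref D/(D + h) = 2780 × 109 km/(109 km + 1.27 km) = 2750 kg m⁻³.

2750 kg m⁻³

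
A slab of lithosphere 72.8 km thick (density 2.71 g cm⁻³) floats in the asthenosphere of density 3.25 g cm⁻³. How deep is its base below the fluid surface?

60.7 km

Draft d = t ρ_obj/ρ_fluid = 72.8 km × 2.71/3.25 = 60.7 km.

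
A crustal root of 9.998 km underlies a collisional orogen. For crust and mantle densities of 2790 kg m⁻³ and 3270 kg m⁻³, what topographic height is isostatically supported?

1.72 km

Equating mass per unit area of the two columns: ρ_c h = (ρ_m − ρ_c) r.
h = r (ρ_m − ρ_c) / ρ_c = 9.998 km × (3270 − 2790) / 2790 = 1.72 km.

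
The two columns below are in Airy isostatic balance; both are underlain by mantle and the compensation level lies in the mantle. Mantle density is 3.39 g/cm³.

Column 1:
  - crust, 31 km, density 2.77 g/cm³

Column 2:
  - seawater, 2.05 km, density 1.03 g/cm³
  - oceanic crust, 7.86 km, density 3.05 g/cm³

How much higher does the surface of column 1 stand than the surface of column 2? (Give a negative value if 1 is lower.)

3.45 km

For any compensation level in the mantle, the mantle terms cancel and isostasy reduces to e = (Σt_1 − Σt_2) − (Σ(ρt)_1 − Σ(ρt)_2) / ρ_m.
Σt_1 = 31 km; Σt_2 = 9.91 km; Σ(ρt)_1 = 85.87; Σ(ρt)_2 = 26.0845 (in km·g/cm³).
e = (31 − 9.91) − (85.87 − 26.0845) / 3.39 = 3.45 km.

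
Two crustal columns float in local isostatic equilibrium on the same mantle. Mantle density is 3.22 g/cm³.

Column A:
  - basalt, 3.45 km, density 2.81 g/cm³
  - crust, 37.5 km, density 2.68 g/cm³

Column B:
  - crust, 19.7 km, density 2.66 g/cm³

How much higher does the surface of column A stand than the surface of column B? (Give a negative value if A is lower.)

For any compensation level in the mantle, the mantle terms cancel and isostasy reduces to e = (Σt_A − Σt_B) − (Σ(ρt)_A − Σ(ρt)_B) / ρ_m.
Σt_A = 40.95 km; Σt_B = 19.7 km; Σ(ρt)_A = 110.1945; Σ(ρt)_B = 52.402 (in km·g/cm³).
e = (40.95 − 19.7) − (110.1945 − 52.402) / 3.22 = 3.3 km.

3.3 km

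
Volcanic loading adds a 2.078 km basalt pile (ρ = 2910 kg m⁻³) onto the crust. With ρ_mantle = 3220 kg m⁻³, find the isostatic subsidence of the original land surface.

1.88 km

Subaerial loading: s = t ρ_load / ρ_m.
s = 2.078 km × 2910/3220 = 1.88 km.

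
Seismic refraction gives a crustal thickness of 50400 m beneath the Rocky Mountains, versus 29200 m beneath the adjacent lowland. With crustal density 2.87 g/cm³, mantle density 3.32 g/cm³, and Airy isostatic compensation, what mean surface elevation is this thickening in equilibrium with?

2870 m

Excess crust Δ = 50400 m − 29200 m = 21200 m, split between elevation h and root r with h + r = Δ.
Airy balance ρ_c h = (ρ_m − ρ_c) r gives r = h ρ_c/(ρ_m − ρ_c), so h (1 + ρ_c/(ρ_m − ρ_c)) = Δ, i.e. h = Δ (ρ_m − ρ_c)/ρ_m.
h = 21200 m × 0.45/3.32 = 2870 m.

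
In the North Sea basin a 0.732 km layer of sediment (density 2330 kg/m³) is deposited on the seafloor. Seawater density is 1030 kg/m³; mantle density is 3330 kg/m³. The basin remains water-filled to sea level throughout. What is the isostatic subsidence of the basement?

0.414 km

Submarine loading: the sediment displaces seawater, and the subsidence is in turn flooded, so s (ρ_m − ρ_w) = t (ρ_sed − ρ_w).
s = 0.732 km × (2330 − 1030) / (3330 − 1030) = 0.414 km.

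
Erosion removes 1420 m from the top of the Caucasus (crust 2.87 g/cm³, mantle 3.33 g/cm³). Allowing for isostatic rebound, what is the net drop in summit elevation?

196 m

Rebound u = e ρ_c/ρ_m = 1420 m × 2.87/3.33 = 1224 m.
Net surface drop = e − u = 1420 m − 1224 m = e (ρ_m − ρ_c)/ρ_m = 196 m.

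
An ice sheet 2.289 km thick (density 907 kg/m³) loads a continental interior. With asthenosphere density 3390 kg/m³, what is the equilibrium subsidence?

0.612 km

Isostatic balance requires: the ice load ρ_ice t is balanced by mantle displaced below, ρ_m s.
s = t ρ_ice / ρ_m = 2.289 km × 907/3390 = 0.612 km.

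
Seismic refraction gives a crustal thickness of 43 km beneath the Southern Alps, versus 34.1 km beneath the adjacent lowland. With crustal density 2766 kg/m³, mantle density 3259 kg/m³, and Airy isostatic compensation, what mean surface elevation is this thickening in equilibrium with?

Excess crust Δ = 43 km − 34.1 km = 8.9 km, split between elevation h and root r with h + r = Δ.
Airy balance ρ_c h = (ρ_m − ρ_c) r gives r = h ρ_c/(ρ_m − ρ_c), so h (1 + ρ_c/(ρ_m − ρ_c)) = Δ, i.e. h = Δ (ρ_m − ρ_c)/ρ_m.
h = 8.9 km × 493/3259 = 1.35 km.

1.35 km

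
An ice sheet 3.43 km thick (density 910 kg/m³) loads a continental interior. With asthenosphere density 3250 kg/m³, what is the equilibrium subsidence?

For local isostatic compensation: the ice load ρ_ice t is balanced by mantle displaced below, ρ_m s.
s = t ρ_ice / ρ_m = 3.43 km × 910/3250 = 0.96 km.

0.96 km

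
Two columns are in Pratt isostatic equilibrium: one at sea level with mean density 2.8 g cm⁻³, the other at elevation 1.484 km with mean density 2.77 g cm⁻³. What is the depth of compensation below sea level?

137 km

ρ_ref D = ρ (D + h) → D (ρ_ref − ρ) = ρ h.
D = ρ h/(ρ_ref − ρ) = 2.77 × 1.484 km/(2.8 − 2.77) = 137 km.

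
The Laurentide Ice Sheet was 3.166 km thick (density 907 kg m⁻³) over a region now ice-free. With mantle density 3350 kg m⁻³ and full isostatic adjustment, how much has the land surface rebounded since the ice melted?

Removing the load lets mantle flow back in; uplift u satisfies ρ_ice t = ρ_m u.
u = t ρ_ice/ρ_m = 3.166 km × 907/3350 = 0.857 km.

0.857 km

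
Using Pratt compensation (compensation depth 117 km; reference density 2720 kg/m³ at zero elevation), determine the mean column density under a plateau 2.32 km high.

2670 kg/m³

Pratt balance: ρ_ref D = ρ (D + h).
ρ = ρ_ref D/(D + h) = 2720 × 117 km/(117 km + 2.32 km) = 2670 kg/m³.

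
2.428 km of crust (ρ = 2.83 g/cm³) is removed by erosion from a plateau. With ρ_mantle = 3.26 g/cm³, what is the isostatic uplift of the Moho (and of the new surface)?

Unloading: uplift u = e ρ_c/ρ_m = 2.428 km × 2.83/3.26 = 2.11 km.

2.11 km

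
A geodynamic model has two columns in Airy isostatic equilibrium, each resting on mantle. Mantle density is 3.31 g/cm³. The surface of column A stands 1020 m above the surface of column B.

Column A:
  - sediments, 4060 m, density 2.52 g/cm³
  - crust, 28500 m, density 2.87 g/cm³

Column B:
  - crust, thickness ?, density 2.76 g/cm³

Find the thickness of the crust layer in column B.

22500 m

Take the compensation level at the base of the deeper column (depth z_c below the surface of column A) and equate Σ ρ_i t_i down to z_c; mantle fills any gap and the z_c terms cancel.
Column A: 4060×2.52 + 28500×2.87 + (z_c − 32560)×3.31
Column B: 1020×0 + x×2.76 + (z_c − 1020 − 0 − x)×3.31
The z_c×3.31 term appears on both sides and cancels. Collect the known terms of each column as K = Σ(ρt)_known − 3.31 × (depth of known layers): K_A = 92026.2 − 3.31×32560 = −15747.4; K_B = 0 − 3.31×(1020 + 0) = −3376.2.
Balance: K_A = K_B − x×(3.31 − 2.76), so x = (K_B − K_A)/(3.31 − 2.76) = 12371.2/0.55 = 22500 m.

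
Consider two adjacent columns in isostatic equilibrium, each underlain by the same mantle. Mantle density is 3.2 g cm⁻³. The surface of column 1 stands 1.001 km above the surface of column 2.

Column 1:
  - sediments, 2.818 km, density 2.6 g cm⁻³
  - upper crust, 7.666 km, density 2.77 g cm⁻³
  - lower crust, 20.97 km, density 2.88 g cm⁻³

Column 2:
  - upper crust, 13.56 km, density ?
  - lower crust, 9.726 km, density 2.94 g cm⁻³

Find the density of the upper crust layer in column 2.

2.76 g cm⁻³

Take the compensation level at the base of the deeper column (depth z_c below the surface of column 1) and equate Σ ρ_i t_i down to z_c; mantle fills any gap and the z_c terms cancel.
Column 1: 2.818×2.6 + 7.666×2.77 + 20.97×2.88 + (z_c − 31.454)×3.2
Column 2: 1.001×0 + 13.56×ρ + 9.726×2.94 + (z_c − 1.001 − 23.286)×3.2
The z_c×3.2 term appears on both sides and cancels. Collect the known terms of each column as K = Σ(ρt)_known − 3.2 × (depth of known layers): K_1 = 88.95522 − 3.2×31.454 = −11.69758; K_2 = 28.59444 − 3.2×(1.001 + 23.286) = −49.12396.
Balance: K_1 = K_2 + 13.56×ρ, so ρ = (K_1 − K_2)/13.56 = 37.4264/13.56 = 2.76 g cm⁻³.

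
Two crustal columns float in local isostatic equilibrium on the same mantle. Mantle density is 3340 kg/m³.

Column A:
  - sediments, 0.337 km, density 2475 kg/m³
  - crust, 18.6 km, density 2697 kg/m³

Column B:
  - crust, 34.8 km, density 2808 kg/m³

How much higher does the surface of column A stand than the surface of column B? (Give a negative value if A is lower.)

−1.87 km

For any compensation level in the mantle, the mantle terms cancel and isostasy reduces to e = (Σt_A − Σt_B) − (Σ(ρt)_A − Σ(ρt)_B) / ρ_m.
Σt_A = 18.937 km; Σt_B = 34.8 km; Σ(ρt)_A = 50998.275; Σ(ρt)_B = 97718.4 (in km·kg/m³).
e = (18.937 − 34.8) − (50998.275 − 97718.4) / 3340 = −1.87 km.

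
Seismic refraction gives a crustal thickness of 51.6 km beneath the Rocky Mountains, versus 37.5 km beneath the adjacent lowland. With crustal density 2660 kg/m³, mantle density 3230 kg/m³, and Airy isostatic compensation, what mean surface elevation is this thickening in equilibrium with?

Excess crust Δ = 51.6 km − 37.5 km = 14.1 km, split between elevation h and root r with h + r = Δ.
Airy balance ρ_c h = (ρ_m − ρ_c) r gives r = h ρ_c/(ρ_m − ρ_c), so h (1 + ρ_c/(ρ_m − ρ_c)) = Δ, i.e. h = Δ (ρ_m − ρ_c)/ρ_m.
h = 14.1 km × 570/3230 = 2.49 km.

2.49 km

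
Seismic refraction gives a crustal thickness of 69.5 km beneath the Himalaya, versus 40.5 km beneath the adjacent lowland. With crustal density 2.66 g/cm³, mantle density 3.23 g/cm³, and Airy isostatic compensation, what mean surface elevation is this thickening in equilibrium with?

Excess crust Δ = 69.5 km − 40.5 km = 29 km, split between elevation h and root r with h + r = Δ.
Airy balance ρ_c h = (ρ_m − ρ_c) r gives r = h ρ_c/(ρ_m − ρ_c), so h (1 + ρ_c/(ρ_m − ρ_c)) = Δ, i.e. h = Δ (ρ_m − ρ_c)/ρ_m.
h = 29 km × 0.57/3.23 = 5.12 km.

5.12 km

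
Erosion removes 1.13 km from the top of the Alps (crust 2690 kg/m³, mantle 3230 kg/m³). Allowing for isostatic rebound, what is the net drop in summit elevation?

0.189 km

Rebound u = e ρ_c/ρ_m = 1.13 km × 2690/3230 = 0.9411 km.
Net surface drop = e − u = 1.13 km − 0.9411 km = e (ρ_m − ρ_c)/ρ_m = 0.189 km.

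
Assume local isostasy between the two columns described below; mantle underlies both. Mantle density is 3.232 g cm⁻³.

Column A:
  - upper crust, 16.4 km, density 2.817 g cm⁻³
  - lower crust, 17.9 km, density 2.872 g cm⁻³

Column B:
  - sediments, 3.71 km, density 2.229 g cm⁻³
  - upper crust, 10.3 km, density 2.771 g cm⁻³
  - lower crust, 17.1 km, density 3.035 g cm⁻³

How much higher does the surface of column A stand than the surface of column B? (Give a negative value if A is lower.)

For any compensation level in the mantle, the mantle terms cancel and isostasy reduces to e = (Σt_A − Σt_B) − (Σ(ρt)_A − Σ(ρt)_B) / ρ_m.
Σt_A = 34.3 km; Σt_B = 31.11 km; Σ(ρt)_A = 97.6076; Σ(ρt)_B = 88.70939 (in km·g cm⁻³).
e = (34.3 − 31.11) − (97.6076 − 88.70939) / 3.232 = 0.437 km.

0.437 km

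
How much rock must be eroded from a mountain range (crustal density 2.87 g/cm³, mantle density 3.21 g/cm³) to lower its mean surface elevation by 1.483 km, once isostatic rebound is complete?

14 km

Net drop Δ = e − u = e − e ρ_c/ρ_m = e (ρ_m − ρ_c)/ρ_m.
e = Δ ρ_m/(ρ_m − ρ_c) = 1.483 km × 3.21/0.34 = 14 km.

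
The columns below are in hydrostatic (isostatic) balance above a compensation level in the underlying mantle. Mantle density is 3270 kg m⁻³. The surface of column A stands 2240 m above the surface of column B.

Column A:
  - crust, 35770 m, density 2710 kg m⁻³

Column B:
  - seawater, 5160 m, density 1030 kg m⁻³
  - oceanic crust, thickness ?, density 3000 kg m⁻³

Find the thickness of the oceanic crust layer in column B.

4250 m

Take the compensation level at the base of the deeper column (depth z_c below the surface of column A) and equate Σ ρ_i t_i down to z_c; mantle fills any gap and the z_c terms cancel.
Column A: 35770×2710 + (z_c − 35770)×3270
Column B: 2240×0 + 5160×1030 + x×3000 + (z_c − 2240 − 5160 − x)×3270
The z_c×3270 term appears on both sides and cancels. Collect the known terms of each column as K = Σ(ρt)_known − 3270 × (depth of known layers): K_A = 96936700 − 3270×35770 = −20031200; K_B = 5314800 − 3270×(2240 + 5160) = −18883200.
Balance: K_A = K_B − x×(3270 − 3000), so x = (K_B − K_A)/(3270 − 3000) = 1148000/270 = 4250 m.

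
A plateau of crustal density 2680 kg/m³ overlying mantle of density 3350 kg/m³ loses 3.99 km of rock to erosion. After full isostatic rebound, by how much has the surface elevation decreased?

Rebound u = e ρ_c/ρ_m = 3.99 km × 2680/3350 = 3.192 km.
Net surface drop = e − u = 3.99 km − 3.192 km = e (ρ_m − ρ_c)/ρ_m = 0.798 km.

0.798 km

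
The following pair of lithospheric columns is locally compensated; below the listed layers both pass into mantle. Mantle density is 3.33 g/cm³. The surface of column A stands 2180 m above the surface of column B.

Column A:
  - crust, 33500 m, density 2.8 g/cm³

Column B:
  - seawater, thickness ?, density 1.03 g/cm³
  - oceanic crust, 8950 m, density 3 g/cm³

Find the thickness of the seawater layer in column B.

Take the compensation level at the base of the deeper column (depth z_c below the surface of column A) and equate Σ ρ_i t_i down to z_c; mantle fills any gap and the z_c terms cancel.
Column A: 33500×2.8 + (z_c − 33500)×3.33
Column B: 2180×0 + x×1.03 + 8950×3 + (z_c − 2180 − 8950 − x)×3.33
The z_c×3.33 term appears on both sides and cancels. Collect the known terms of each column as K = Σ(ρt)_known − 3.33 × (depth of known layers): K_A = 93800 − 3.33×33500 = −17755; K_B = 26850 − 3.33×(2180 + 8950) = −10212.9.
Balance: K_A = K_B − x×(3.33 − 1.03), so x = (K_B − K_A)/(3.33 − 1.03) = 7542.1/2.3 = 3280 m.

3280 m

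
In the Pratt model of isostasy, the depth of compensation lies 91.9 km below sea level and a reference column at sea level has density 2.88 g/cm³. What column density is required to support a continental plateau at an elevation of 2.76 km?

2.8 g/cm³

Pratt balance: ρ_ref D = ρ (D + h).
ρ = ρ_ref D/(D + h) = 2.88 × 91.9 km/(91.9 km + 2.76 km) = 2.8 g/cm³.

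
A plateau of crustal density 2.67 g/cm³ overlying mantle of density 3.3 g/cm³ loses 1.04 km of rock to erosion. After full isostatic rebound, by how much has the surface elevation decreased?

0.199 km

Rebound u = e ρ_c/ρ_m = 1.04 km × 2.67/3.3 = 0.8415 km.
Net surface drop = e − u = 1.04 km − 0.8415 km = e (ρ_m − ρ_c)/ρ_m = 0.199 km.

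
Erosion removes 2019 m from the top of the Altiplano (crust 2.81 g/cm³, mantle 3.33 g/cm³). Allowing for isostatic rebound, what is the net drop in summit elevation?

315 m

Rebound u = e ρ_c/ρ_m = 2019 m × 2.81/3.33 = 1704 m.
Net surface drop = e − u = 2019 m − 1704 m = e (ρ_m − ρ_c)/ρ_m = 315 m.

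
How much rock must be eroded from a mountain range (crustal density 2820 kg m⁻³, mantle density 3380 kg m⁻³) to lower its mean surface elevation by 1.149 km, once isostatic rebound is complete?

6.94 km

Net drop Δ = e − u = e − e ρ_c/ρ_m = e (ρ_m − ρ_c)/ρ_m.
e = Δ ρ_m/(ρ_m − ρ_c) = 1.149 km × 3380/560 = 6.94 km.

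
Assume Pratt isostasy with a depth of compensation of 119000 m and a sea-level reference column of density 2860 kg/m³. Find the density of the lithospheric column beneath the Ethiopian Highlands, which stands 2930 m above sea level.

Pratt balance: ρ_ref D = ρ (D + h).
ρ = ρ_ref D/(D + h) = 2860 × 119000 m/(119000 m + 2930 m) = 2790 kg/m³.

2790 kg/m³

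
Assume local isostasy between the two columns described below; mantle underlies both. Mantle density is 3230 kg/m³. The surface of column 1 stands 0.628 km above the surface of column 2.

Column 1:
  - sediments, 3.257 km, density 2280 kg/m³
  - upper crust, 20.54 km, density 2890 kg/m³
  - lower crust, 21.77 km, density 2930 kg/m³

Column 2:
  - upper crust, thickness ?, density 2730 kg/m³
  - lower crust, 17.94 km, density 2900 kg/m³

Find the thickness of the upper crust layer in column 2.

17.3 km

Take the compensation level at the base of the deeper column (depth z_c below the surface of column 1) and equate Σ ρ_i t_i down to z_c; mantle fills any gap and the z_c terms cancel.
Column 1: 3.257×2280 + 20.54×2890 + 21.77×2930 + (z_c − 45.567)×3230
Column 2: 0.628×0 + x×2730 + 17.94×2900 + (z_c − 0.628 − 17.94 − x)×3230
The z_c×3230 term appears on both sides and cancels. Collect the known terms of each column as K = Σ(ρt)_known − 3230 × (depth of known layers): K_1 = 130572.66 − 3230×45.567 = −16608.75; K_2 = 52026 − 3230×(0.628 + 17.94) = −7948.64.
Balance: K_1 = K_2 − x×(3230 − 2730), so x = (K_2 − K_1)/(3230 − 2730) = 8660.11/500 = 17.3 km.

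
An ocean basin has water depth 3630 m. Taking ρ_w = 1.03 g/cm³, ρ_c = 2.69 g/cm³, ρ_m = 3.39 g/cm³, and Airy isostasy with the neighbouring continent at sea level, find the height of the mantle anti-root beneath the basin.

8610 m

By Archimedes' principle applied to the lithosphere: replacing crust with seawater at the top is compensated by replacing crust with mantle at the base: d (ρ_c − ρ_w) = a (ρ_m − ρ_c).
a = d (ρ_c − ρ_w)/(ρ_m − ρ_c) = 3630 m × 1.66/0.7 = 8610 m.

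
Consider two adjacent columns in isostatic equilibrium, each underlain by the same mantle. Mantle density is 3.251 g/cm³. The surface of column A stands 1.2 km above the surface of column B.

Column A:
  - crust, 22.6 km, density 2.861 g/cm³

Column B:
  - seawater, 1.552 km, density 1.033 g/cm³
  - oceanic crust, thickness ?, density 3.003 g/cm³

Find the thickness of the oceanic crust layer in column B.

5.93 km

Take the compensation level at the base of the deeper column (depth z_c below the surface of column A) and equate Σ ρ_i t_i down to z_c; mantle fills any gap and the z_c terms cancel.
Column A: 22.6×2.861 + (z_c − 22.6)×3.251
Column B: 1.2×0 + 1.552×1.033 + x×3.003 + (z_c − 1.2 − 1.552 − x)×3.251
The z_c×3.251 term appears on both sides and cancels. Collect the known terms of each column as K = Σ(ρt)_known − 3.251 × (depth of known layers): K_A = 64.6586 − 3.251×22.6 = −8.814; K_B = 1.603216 − 3.251×(1.2 + 1.552) = −7.343536.
Balance: K_A = K_B − x×(3.251 − 3.003), so x = (K_B − K_A)/(3.251 − 3.003) = 1.47046/0.248 = 5.93 km.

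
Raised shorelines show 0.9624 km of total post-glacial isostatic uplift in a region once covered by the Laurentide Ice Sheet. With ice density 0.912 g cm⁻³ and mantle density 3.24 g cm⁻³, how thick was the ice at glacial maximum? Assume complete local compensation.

u = t ρ_ice/ρ_m → t = u ρ_m/ρ_ice = 0.9624 km × 3.24/0.912 = 3.42 km.

3.42 km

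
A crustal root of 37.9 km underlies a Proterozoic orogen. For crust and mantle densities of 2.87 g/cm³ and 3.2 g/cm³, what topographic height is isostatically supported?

In Airy isostatic equilibrium: ρ_c h = (ρ_m − ρ_c) r.
h = r (ρ_m − ρ_c) / ρ_c = 37.9 km × (3.2 − 2.87) / 2.87 = 4.36 km.

4.36 km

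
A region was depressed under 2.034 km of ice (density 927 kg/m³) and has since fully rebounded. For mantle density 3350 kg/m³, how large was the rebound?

Removing the load lets mantle flow back in; uplift u satisfies ρ_ice t = ρ_m u.
u = t ρ_ice/ρ_m = 2.034 km × 927/3350 = 0.563 km.

0.563 km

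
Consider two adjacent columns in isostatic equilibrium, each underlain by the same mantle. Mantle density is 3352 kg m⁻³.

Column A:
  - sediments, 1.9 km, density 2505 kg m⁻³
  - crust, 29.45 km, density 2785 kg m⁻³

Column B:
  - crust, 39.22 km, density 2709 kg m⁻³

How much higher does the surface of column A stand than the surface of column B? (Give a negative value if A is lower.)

−2.06 km

For any compensation level in the mantle, the mantle terms cancel and isostasy reduces to e = (Σt_A − Σt_B) − (Σ(ρt)_A − Σ(ρt)_B) / ρ_m.
Σt_A = 31.35 km; Σt_B = 39.22 km; Σ(ρt)_A = 86777.75; Σ(ρt)_B = 106246.98 (in km·kg m⁻³).
e = (31.35 − 39.22) − (86777.75 − 106246.98) / 3352 = −2.06 km.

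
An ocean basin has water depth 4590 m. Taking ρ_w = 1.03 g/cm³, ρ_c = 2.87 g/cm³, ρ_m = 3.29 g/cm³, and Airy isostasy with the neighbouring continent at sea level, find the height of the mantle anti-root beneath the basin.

20100 m

Isostatic balance requires: replacing crust with seawater at the top is compensated by replacing crust with mantle at the base: d (ρ_c − ρ_w) = a (ρ_m − ρ_c).
a = d (ρ_c − ρ_w)/(ρ_m − ρ_c) = 4590 m × 1.84/0.42 = 20100 m.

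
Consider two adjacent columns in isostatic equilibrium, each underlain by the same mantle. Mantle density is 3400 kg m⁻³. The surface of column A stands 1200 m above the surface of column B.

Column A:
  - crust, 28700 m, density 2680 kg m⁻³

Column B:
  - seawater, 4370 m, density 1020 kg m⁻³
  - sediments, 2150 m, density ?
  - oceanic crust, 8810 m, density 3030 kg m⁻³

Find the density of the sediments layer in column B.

Take the compensation level at the base of the deeper column (depth z_c below the surface of column A) and equate Σ ρ_i t_i down to z_c; mantle fills any gap and the z_c terms cancel.
Column A: 28700×2680 + (z_c − 28700)×3400
Column B: 1200×0 + 4370×1020 + 2150×ρ + 8810×3030 + (z_c − 1200 − 15330)×3400
The z_c×3400 term appears on both sides and cancels. Collect the known terms of each column as K = Σ(ρt)_known − 3400 × (depth of known layers): K_A = 76916000 − 3400×28700 = −20664000; K_B = 31151700 − 3400×(1200 + 15330) = −25050300.
Balance: K_A = K_B + 2150×ρ, so ρ = (K_A − K_B)/2150 = 4386300/2150 = 2040 kg m⁻³.

2040 kg m⁻³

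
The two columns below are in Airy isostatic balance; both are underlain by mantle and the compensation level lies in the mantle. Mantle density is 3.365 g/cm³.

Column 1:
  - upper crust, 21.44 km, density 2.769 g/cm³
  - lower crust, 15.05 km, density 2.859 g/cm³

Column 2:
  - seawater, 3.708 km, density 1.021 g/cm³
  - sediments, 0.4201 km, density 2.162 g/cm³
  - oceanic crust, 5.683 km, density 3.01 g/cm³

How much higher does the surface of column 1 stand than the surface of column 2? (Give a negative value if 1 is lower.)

2.73 km

For any compensation level in the mantle, the mantle terms cancel and isostasy reduces to e = (Σt_1 − Σt_2) − (Σ(ρt)_1 − Σ(ρt)_2) / ρ_m.
Σt_1 = 36.49 km; Σt_2 = 9.8111 km; Σ(ρt)_1 = 102.39531; Σ(ρt)_2 = 21.7999542 (in km·g/cm³).
e = (36.49 − 9.8111) − (102.39531 − 21.7999542) / 3.365 = 2.73 km.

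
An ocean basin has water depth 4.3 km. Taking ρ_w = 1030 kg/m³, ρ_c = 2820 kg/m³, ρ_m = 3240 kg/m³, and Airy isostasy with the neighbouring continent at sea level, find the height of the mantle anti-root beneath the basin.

18.3 km

In Airy isostatic equilibrium: replacing crust with seawater at the top is compensated by replacing crust with mantle at the base: d (ρ_c − ρ_w) = a (ρ_m − ρ_c).
a = d (ρ_c − ρ_w)/(ρ_m − ρ_c) = 4.3 km × 1790/420 = 18.3 km.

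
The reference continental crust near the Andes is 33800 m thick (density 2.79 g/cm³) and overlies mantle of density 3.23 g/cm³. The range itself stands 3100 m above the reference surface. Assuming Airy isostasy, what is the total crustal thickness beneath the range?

Root depth r = h ρ_c / (ρ_m − ρ_c) = 3100 m × 2.79 / 0.44 = 19660 m.
Total thickness = T + h + r = 33800 m + 3100 m + 19660 m = 56600 m.

56600 m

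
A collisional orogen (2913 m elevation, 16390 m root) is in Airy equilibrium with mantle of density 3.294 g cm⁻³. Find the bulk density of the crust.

2.8 g cm⁻³

ρ_c h = (ρ_m − ρ_c) r → ρ_c (h + r) = ρ_m r → ρ_c = ρ_m r / (h + r).
ρ_c = 3.294 × 16390 m / (2913 m + 16390 m) = 2.8 g cm⁻³.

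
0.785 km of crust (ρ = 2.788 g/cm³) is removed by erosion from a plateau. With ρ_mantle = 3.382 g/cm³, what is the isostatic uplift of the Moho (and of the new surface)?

0.647 km

Unloading: uplift u = e ρ_c/ρ_m = 0.785 km × 2.788/3.382 = 0.647 km.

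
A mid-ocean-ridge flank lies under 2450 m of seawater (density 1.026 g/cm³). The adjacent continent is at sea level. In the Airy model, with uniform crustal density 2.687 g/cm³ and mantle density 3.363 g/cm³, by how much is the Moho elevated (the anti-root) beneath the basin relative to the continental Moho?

6020 m

Isostatic balance requires: replacing crust with seawater at the top is compensated by replacing crust with mantle at the base: d (ρ_c − ρ_w) = a (ρ_m − ρ_c).
a = d (ρ_c − ρ_w)/(ρ_m − ρ_c) = 2450 m × 1.661/0.676 = 6020 m.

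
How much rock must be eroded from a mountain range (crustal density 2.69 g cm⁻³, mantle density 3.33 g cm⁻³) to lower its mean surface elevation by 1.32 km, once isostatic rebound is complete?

6.87 km

Net drop Δ = e − u = e − e ρ_c/ρ_m = e (ρ_m − ρ_c)/ρ_m.
e = Δ ρ_m/(ρ_m − ρ_c) = 1.32 km × 3.33/0.64 = 6.87 km.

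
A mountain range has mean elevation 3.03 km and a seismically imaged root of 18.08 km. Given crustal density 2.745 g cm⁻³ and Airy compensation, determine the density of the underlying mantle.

Airy balance: ρ_c h = (ρ_m − ρ_c) r → ρ_m = ρ_c (1 + h/r).
ρ_m = 2.745 × (1 + 3.03 km/18.08 km) = 3.21 g cm⁻³.

3.21 g cm⁻³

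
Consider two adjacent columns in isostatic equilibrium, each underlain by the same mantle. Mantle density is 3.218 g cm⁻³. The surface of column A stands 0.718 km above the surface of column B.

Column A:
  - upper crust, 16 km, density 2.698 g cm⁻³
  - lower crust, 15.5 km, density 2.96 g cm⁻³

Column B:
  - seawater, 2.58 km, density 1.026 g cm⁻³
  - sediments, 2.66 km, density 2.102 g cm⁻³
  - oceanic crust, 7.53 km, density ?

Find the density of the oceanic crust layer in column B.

Take the compensation level at the base of the deeper column (depth z_c below the surface of column A) and equate Σ ρ_i t_i down to z_c; mantle fills any gap and the z_c terms cancel.
Column A: 16×2.698 + 15.5×2.96 + (z_c − 31.5)×3.218
Column B: 0.718×0 + 2.58×1.026 + 2.66×2.102 + 7.53×ρ + (z_c − 0.718 − 12.77)×3.218
The z_c×3.218 term appears on both sides and cancels. Collect the known terms of each column as K = Σ(ρt)_known − 3.218 × (depth of known layers): K_A = 89.048 − 3.218×31.5 = −12.319; K_B = 8.2384 − 3.218×(0.718 + 12.77) = −35.165984.
Balance: K_A = K_B + 7.53×ρ, so ρ = (K_A − K_B)/7.53 = 22.847/7.53 = 3.03 g cm⁻³.

3.03 g cm⁻³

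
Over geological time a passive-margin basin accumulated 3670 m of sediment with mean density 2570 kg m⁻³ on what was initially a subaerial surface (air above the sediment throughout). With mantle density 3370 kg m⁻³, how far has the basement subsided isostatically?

2800 m

Subaerial load: s = t ρ_sed / ρ_m = 3670 m × 2570/3370 = 2800 m.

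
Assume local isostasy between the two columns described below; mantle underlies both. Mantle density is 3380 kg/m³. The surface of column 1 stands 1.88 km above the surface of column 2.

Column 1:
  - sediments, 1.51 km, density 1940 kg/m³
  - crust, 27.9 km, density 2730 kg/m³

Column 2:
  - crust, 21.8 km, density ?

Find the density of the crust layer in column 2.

Take the compensation level at the base of the deeper column (depth z_c below the surface of column 1) and equate Σ ρ_i t_i down to z_c; mantle fills any gap and the z_c terms cancel.
Column 1: 1.51×1940 + 27.9×2730 + (z_c − 29.41)×3380
Column 2: 1.88×0 + 21.8×ρ + (z_c − 1.88 − 21.8)×3380
The z_c×3380 term appears on both sides and cancels. Collect the known terms of each column as K = Σ(ρt)_known − 3380 × (depth of known layers): K_1 = 79096.4 − 3380×29.41 = −20309.4; K_2 = 0 − 3380×(1.88 + 21.8) = −80038.4.
Balance: K_1 = K_2 + 21.8×ρ, so ρ = (K_1 − K_2)/21.8 = 59729/21.8 = 2740 kg/m³.

2740 kg/m³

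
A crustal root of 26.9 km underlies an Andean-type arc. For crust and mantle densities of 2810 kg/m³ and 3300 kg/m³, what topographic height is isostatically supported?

For local isostatic compensation: ρ_c h = (ρ_m − ρ_c) r.
h = r (ρ_m − ρ_c) / ρ_c = 26.9 km × (3300 − 2810) / 2810 = 4.69 km.

4.69 km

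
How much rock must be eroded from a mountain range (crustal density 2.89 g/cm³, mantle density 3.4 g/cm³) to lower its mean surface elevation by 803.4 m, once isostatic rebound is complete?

5360 m

Net drop Δ = e − u = e − e ρ_c/ρ_m = e (ρ_m − ρ_c)/ρ_m.
e = Δ ρ_m/(ρ_m − ρ_c) = 803.4 m × 3.4/0.51 = 5360 m.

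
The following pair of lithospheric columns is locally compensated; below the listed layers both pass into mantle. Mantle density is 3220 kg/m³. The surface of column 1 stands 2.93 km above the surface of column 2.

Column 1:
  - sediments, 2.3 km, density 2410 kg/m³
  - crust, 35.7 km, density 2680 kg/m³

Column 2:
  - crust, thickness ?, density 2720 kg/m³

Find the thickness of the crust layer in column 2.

Take the compensation level at the base of the deeper column (depth z_c below the surface of column 1) and equate Σ ρ_i t_i down to z_c; mantle fills any gap and the z_c terms cancel.
Column 1: 2.3×2410 + 35.7×2680 + (z_c − 38)×3220
Column 2: 2.93×0 + x×2720 + (z_c − 2.93 − 0 − x)×3220
The z_c×3220 term appears on both sides and cancels. Collect the known terms of each column as K = Σ(ρt)_known − 3220 × (depth of known layers): K_1 = 101219 − 3220×38 = −21141; K_2 = 0 − 3220×(2.93 + 0) = −9434.6.
Balance: K_1 = K_2 − x×(3220 − 2720), so x = (K_2 − K_1)/(3220 − 2720) = 11706.4/500 = 23.4 km.

23.4 km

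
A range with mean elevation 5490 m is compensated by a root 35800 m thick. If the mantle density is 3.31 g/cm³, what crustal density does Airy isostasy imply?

ρ_c h = (ρ_m − ρ_c) r → ρ_c (h + r) = ρ_m r → ρ_c = ρ_m r / (h + r).
ρ_c = 3.31 × 35800 m / (5490 m + 35800 m) = 2.87 g/cm³.

2.87 g/cm³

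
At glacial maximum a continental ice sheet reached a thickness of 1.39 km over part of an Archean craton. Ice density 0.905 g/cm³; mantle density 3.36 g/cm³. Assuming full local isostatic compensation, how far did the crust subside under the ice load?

0.374 km

For local isostatic compensation: the ice load ρ_ice t is balanced by mantle displaced below, ρ_m s.
s = t ρ_ice / ρ_m = 1.39 km × 0.905/3.36 = 0.374 km.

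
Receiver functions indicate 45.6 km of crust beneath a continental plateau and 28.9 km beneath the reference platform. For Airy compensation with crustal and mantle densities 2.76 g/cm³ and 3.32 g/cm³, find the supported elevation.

Excess crust Δ = 45.6 km − 28.9 km = 16.7 km, split between elevation h and root r with h + r = Δ.
Airy balance ρ_c h = (ρ_m − ρ_c) r gives r = h ρ_c/(ρ_m − ρ_c), so h (1 + ρ_c/(ρ_m − ρ_c)) = Δ, i.e. h = Δ (ρ_m − ρ_c)/ρ_m.
h = 16.7 km × 0.56/3.32 = 2.82 km.

2.82 km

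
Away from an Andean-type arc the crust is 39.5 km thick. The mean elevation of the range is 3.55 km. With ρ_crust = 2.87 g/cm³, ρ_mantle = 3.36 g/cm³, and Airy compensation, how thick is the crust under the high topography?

Root depth r = h ρ_c / (ρ_m − ρ_c) = 3.55 km × 2.87 / 0.49 = 20.79 km.
Total thickness = T + h + r = 39.5 km + 3.55 km + 20.79 km = 63.8 km.

63.8 km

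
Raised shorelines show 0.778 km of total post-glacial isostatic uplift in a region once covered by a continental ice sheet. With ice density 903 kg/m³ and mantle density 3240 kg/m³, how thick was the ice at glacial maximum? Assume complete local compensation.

u = t ρ_ice/ρ_m → t = u ρ_m/ρ_ice = 0.778 km × 3240/903 = 2.79 km.

2.79 km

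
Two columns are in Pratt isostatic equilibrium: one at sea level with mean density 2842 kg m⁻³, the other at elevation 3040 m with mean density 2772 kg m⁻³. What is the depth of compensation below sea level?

ρ_ref D = ρ (D + h) → D (ρ_ref − ρ) = ρ h.
D = ρ h/(ρ_ref − ρ) = 2772 × 3040 m/(2842 − 2772) = 120000 m.

120000 m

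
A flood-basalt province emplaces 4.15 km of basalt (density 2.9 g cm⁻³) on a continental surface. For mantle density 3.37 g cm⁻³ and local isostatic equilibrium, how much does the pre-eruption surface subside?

3.57 km

Subaerial loading: s = t ρ_load / ρ_m.
s = 4.15 km × 2.9/3.37 = 3.57 km.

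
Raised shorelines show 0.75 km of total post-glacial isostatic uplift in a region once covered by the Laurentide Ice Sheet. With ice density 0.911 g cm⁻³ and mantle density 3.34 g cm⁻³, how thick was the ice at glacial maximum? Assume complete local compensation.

2.75 km

u = t ρ_ice/ρ_m → t = u ρ_m/ρ_ice = 0.75 km × 3.34/0.911 = 2.75 km.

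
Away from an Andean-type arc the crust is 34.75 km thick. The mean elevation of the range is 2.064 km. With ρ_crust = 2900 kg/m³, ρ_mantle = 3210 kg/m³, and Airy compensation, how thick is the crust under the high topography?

56.1 km

Root depth r = h ρ_c / (ρ_m − ρ_c) = 2.064 km × 2900 / 310 = 19.31 km.
Total thickness = T + h + r = 34.75 km + 2.064 km + 19.31 km = 56.1 km.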